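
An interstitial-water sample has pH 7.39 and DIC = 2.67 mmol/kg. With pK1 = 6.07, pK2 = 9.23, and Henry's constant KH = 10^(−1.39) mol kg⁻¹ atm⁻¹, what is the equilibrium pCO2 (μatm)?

pCO2 = 2950 μatm

α₀ = 1 / (1 + K1/[H⁺] + K1K2/[H⁺]²) = 1 / (1 + 10^+1.32 + 10^-0.52)
   = 1 / (1 + 20.893 + 0.30200) = 1/22.195 = 0.04506
[CO2*] = α₀ × DIC = 0.04506 × 2.67 = 0.1203 mmol/kg
pCO2 = [CO2*]/KH = 1.203×10^-4 / 4.074×10^-2 = 2950 μatm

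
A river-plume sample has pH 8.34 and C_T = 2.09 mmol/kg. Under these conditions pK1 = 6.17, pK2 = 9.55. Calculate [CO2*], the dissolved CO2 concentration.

α₀ = 1 / (1 + K1/[H⁺] + K1K2/[H⁺]²) = 1 / (1 + 10^+2.17 + 10^+0.96)
   = 1 / (1 + 147.91 + 9.1201) = 1/158.03 = 0.006328
[CO2*] = α₀ × DIC = 0.006328 × 2.09 = 0.0132 mmol/kg = 13.2 μmol/kg

[CO2*] = 13.2 μmol/kg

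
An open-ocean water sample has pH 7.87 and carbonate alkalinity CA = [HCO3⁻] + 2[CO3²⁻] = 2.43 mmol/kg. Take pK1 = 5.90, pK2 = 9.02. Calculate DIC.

DIC = 2.30 mmol/kg

CA = [HCO3⁻] + 2[CO3²⁻] = (α₁ + 2α₂)·DIC
At pH 7.87: [H⁺]/K1 = 10^-1.97 = 0.010715, K2/[H⁺] = 10^-1.15 = 0.070795
α₁ = 1/(1 + 0.010715 + 0.070795) = 1/1.0815 = 0.9246; α₂ = α₁·K2/[H⁺] = 0.06546
α₁ + 2α₂ = 1.0556
DIC = CA / (α₁ + 2α₂) = 2.43 / 1.0556 = 2.30 mmol/kg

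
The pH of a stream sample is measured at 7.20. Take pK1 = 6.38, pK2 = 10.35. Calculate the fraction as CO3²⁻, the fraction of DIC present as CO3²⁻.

α₂ = 1 / (1 + [H⁺]/K2 + [H⁺]²/(K1K2)) = 1 / (1 + 10^+3.15 + 10^+2.33)
   = 1 / (1 + 1412.5 + 213.80) = 1/1627.3 = 0.0006145

α₂ = 0.000615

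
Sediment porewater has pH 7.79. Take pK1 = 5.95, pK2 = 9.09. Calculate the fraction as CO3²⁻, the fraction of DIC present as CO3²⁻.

α₂ = 0.0471

α₂ = 1 / (1 + [H⁺]/K2 + [H⁺]²/(K1K2)) = 1 / (1 + 10^+1.30 + 10^-0.54)
   = 1 / (1 + 19.953 + 0.28840) = 1/21.241 = 0.04708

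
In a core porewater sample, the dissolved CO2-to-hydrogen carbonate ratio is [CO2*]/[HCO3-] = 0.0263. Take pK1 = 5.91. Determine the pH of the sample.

From K1 = [H⁺][HCO3-]/[CO2*]:  pH = pK1 − log₁₀([CO2*]/[HCO3-])
log₁₀(0.0263) = -1.580
pH = 5.91 − (-1.580) = 7.49

pH = 7.49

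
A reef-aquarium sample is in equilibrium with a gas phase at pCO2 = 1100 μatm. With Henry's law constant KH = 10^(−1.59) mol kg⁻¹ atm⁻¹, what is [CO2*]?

KH = 10^(−1.59) = 2.570×10^-2 mol kg⁻¹ atm⁻¹
[CO2*] = KH · pCO2 = 2.570×10^-2 × 1100×10^-6 atm = 2.83×10^-5 mol/kg

[CO2*] = 28.3 μmol/kg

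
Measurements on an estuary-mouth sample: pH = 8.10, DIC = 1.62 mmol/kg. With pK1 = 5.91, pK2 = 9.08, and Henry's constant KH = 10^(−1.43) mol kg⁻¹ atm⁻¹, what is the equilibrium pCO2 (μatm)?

α₀ = 1 / (1 + K1/[H⁺] + K1K2/[H⁺]²) = 1 / (1 + 10^+2.19 + 10^+1.21)
   = 1 / (1 + 154.88 + 16.218) = 1/172.10 = 0.005811
[CO2*] = α₀ × DIC = 0.005811 × 1.62 = 0.009413 mmol/kg = 9.413 μmol/kg
pCO2 = [CO2*]/KH = 9.413×10^-6 / 3.715×10^-2 = 253 μatm

pCO2 = 253 μatm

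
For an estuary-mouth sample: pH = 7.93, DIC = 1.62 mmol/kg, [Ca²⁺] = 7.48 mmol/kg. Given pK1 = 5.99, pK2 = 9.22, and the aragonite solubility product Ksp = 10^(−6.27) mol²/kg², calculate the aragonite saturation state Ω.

Ω = 1.09

α₂ = 1 / (1 + [H⁺]/K2 + [H⁺]²/(K1K2)) = 1 / (1 + 10^+1.29 + 10^-0.65)
   = 1 / (1 + 19.498 + 0.22387) = 1/20.722 = 0.04826
[CO3²⁻] = α₂ × DIC = 0.04826 × 1.62 = 0.07818 mmol/kg
Ksp = 10^(−6.27) = 5.370×10^-7
Ω = [Ca²⁺][CO3²⁻]/Ksp = (7.48×10^-3)(7.818×10^-5) / 5.370×10^-7 = 1.09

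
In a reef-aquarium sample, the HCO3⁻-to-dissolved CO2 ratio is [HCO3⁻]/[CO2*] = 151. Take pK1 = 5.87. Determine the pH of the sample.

From K1 = [H⁺][HCO3⁻]/[CO2*]:  pH = pK1 + log₁₀([HCO3⁻]/[CO2*])
log₁₀(151) = +2.179
pH = 5.87 + (+2.179) = 8.05

pH = 8.05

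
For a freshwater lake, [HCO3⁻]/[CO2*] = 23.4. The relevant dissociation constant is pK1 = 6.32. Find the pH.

From K1 = [H⁺][HCO3⁻]/[CO2*]:  pH = pK1 + log₁₀([HCO3⁻]/[CO2*])
log₁₀(23.4) = +1.369
pH = 6.32 + (+1.369) = 7.69

pH = 7.69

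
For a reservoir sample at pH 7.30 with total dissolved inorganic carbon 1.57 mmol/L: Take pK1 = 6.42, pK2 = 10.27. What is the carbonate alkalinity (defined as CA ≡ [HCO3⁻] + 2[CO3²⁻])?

CA = [HCO3⁻] + 2[CO3²⁻] = (α₁ + 2α₂)·DIC
At pH 7.30: [H⁺]/K1 = 10^-0.88 = 0.13183, K2/[H⁺] = 10^-2.97 = 0.0010715
α₁ = 1/(1 + 0.13183 + 0.0010715) = 1/1.1329 = 0.8827; α₂ = α₁·K2/[H⁺] = 0.0009458
α₁ + 2α₂ = 0.8846
CA = 0.8846 × 1.57 = 1.39 mmol/L

CA = 1.39 mmol/L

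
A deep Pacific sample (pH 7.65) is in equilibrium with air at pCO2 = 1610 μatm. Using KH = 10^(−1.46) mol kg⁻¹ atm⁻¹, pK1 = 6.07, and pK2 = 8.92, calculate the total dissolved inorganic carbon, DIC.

DIC = 2.29 mmol/kg

[CO2*] = KH · pCO2 = 10^(−1.46) × 1610×10^-6 = 5.582×10^-5 mol/kg
α₀ = 1/(1 + K1/[H⁺] + K1K2/[H⁺]²) = 1/(1 + 10^+1.58 + 10^+0.31) = 0.02435
DIC = [CO2*]/α₀ = 5.582×10^-5 / 0.02435 = 2.29 mmol/kg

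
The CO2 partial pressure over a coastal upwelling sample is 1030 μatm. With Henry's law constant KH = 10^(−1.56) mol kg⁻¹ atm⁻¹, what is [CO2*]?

KH = 10^(−1.56) = 2.754×10^-2 mol kg⁻¹ atm⁻¹
[CO2*] = KH · pCO2 = 2.754×10^-2 × 1030×10^-6 atm = 2.84×10^-5 mol/kg

[CO2*] = 28.4 μmol/kg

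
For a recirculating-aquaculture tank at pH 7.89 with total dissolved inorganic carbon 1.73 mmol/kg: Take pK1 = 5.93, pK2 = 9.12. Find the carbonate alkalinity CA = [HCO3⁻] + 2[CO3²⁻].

CA = 1.81 mmol/kg

CA = [HCO3⁻] + 2[CO3²⁻] = (α₁ + 2α₂)·DIC
At pH 7.89: [H⁺]/K1 = 10^-1.96 = 0.010965, K2/[H⁺] = 10^-1.23 = 0.058884
α₁ = 1/(1 + 0.010965 + 0.058884) = 1/1.0698 = 0.9347; α₂ = α₁·K2/[H⁺] = 0.05504
α₁ + 2α₂ = 1.0448
CA = 1.0448 × 1.73 = 1.81 mmol/kg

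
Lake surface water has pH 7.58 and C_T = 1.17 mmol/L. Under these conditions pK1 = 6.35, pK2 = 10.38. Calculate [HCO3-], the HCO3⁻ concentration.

[HCO3⁻] = 1.10 mmol/L

α₁ = 1 / (1 + [H⁺]/K1 + K2/[H⁺]) = 1 / (1 + 10^-1.23 + 10^-2.80)
   = 1 / (1 + 0.058884 + 0.0015849) = 1/1.0605 = 0.9430
[HCO3⁻] = α₁ × DIC = 0.9430 × 1.17 = 1.10 mmol/L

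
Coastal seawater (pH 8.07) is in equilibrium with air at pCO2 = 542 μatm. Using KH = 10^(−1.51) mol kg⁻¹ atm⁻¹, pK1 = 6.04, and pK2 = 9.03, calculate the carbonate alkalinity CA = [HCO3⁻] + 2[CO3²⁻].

CA = 2.19 mmol/kg

[CO2*] = KH · pCO2 = 10^(−1.51) × 542×10^-6 = 1.675×10^-5 mol/kg
α₀ = 1/(1 + K1/[H⁺] + K1K2/[H⁺]²) = 1/(1 + 10^+2.03 + 10^+1.07) = 0.008340
DIC = [CO2*]/α₀ = 1.675×10^-5 / 0.008340 = 2.008 mmol/kg
CA = (α₁ + 2α₂)·DIC = (0.8937 + 2×0.09799) × 2.008 = 2.19 mmol/kg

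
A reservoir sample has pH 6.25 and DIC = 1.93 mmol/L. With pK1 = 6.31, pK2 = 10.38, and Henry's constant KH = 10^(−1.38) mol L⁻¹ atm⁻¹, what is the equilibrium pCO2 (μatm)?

pCO2 = 2.47×10^4 μatm

α₀ = 1 / (1 + K1/[H⁺] + K1K2/[H⁺]²) = 1 / (1 + 10^-0.06 + 10^-4.19)
   = 1 / (1 + 0.87096 + 6.4565×10^-5) = 1/1.8710 = 0.5345
[CO2*] = α₀ × DIC = 0.5345 × 1.93 = 1.032 mmol/L
pCO2 = [CO2*]/KH = 1.032×10^-3 / 4.169×10^-2 = 2.47×10^4 μatm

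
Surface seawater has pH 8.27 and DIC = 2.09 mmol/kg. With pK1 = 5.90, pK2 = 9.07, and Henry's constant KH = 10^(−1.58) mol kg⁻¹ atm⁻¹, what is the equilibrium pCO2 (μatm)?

α₀ = 1 / (1 + K1/[H⁺] + K1K2/[H⁺]²) = 1 / (1 + 10^+2.37 + 10^+1.57)
   = 1 / (1 + 234.42 + 37.154) = 1/272.58 = 0.003669
[CO2*] = α₀ × DIC = 0.003669 × 2.09 = 0.007668 mmol/kg = 7.668 μmol/kg
pCO2 = [CO2*]/KH = 7.668×10^-6 / 2.630×10^-2 = 292 μatm

pCO2 = 292 μatm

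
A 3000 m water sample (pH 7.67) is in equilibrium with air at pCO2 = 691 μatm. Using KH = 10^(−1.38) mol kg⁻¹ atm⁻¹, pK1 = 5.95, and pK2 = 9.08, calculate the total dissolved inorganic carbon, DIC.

DIC = 1.60 mmol/kg

[CO2*] = KH · pCO2 = 10^(−1.38) × 691×10^-6 = 2.881×10^-5 mol/kg
α₀ = 1/(1 + K1/[H⁺] + K1K2/[H⁺]²) = 1/(1 + 10^+1.72 + 10^+0.31) = 0.01801
DIC = [CO2*]/α₀ = 2.881×10^-5 / 0.01801 = 1.60 mmol/kg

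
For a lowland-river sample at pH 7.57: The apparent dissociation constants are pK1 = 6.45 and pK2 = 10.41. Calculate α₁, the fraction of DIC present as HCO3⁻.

α₁ = 1 / (1 + [H⁺]/K1 + K2/[H⁺]) = 1 / (1 + 10^-1.12 + 10^-2.84)
   = 1 / (1 + 0.075858 + 0.0014454) = 1/1.0773 = 0.9282

α₁ = 0.928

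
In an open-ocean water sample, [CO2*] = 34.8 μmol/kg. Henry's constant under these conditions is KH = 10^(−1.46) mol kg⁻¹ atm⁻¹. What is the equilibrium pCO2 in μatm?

KH = 10^(−1.46) = 3.467×10^-2 mol kg⁻¹ atm⁻¹
pCO2 = [CO2*]/KH = 34.8×10^-6 / 3.467×10^-2 = 1.00×10^-3 atm = 1000 μatm

pCO2 = 1000 μatm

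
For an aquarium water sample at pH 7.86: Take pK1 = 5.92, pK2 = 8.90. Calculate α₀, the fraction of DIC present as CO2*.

α₀ = 1 / (1 + K1/[H⁺] + K1K2/[H⁺]²) = 1 / (1 + 10^+1.94 + 10^+0.90)
   = 1 / (1 + 87.096 + 7.9433) = 1/96.040 = 0.01041

α₀ = 0.0104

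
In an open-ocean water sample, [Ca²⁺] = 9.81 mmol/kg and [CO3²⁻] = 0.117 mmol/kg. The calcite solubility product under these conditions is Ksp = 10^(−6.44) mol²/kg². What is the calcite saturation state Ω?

Ω = 3.16

Ksp = 10^(−6.44) = 3.631×10^-7
Ω = [Ca²⁺][CO3²⁻]/Ksp = (9.81×10^-3)(0.117×10^-3) / 3.631×10^-7 = 3.16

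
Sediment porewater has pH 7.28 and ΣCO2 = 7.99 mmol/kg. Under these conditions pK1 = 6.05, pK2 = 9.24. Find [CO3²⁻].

[CO3²⁻] = 0.0819 mmol/kg

α₂ = 1 / (1 + [H⁺]/K2 + [H⁺]²/(K1K2)) = 1 / (1 + 10^+1.96 + 10^+0.73)
   = 1 / (1 + 91.201 + 5.3703) = 1/97.571 = 0.01025
[CO3²⁻] = α₂ × DIC = 0.01025 × 7.99 = 0.0819 mmol/kg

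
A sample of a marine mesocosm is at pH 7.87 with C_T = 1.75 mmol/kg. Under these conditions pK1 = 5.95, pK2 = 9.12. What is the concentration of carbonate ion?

[CO3²⁻] = 0.0921 mmol/kg

α₂ = 1 / (1 + [H⁺]/K2 + [H⁺]²/(K1K2)) = 1 / (1 + 10^+1.25 + 10^-0.67)
   = 1 / (1 + 17.783 + 0.21380) = 1/18.997 = 0.05264
[CO3²⁻] = α₂ × DIC = 0.05264 × 1.75 = 0.0921 mmol/kg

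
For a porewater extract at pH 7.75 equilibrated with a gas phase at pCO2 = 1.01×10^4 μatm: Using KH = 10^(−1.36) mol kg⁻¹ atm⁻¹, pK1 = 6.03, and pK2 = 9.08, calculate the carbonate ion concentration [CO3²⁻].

[CO2*] = KH · pCO2 = 10^(−1.36) × 1.01×10^4×10^-6 = 4.409×10^-4 mol/kg
α₀ = 1/(1 + K1/[H⁺] + K1K2/[H⁺]²) = 1/(1 + 10^+1.72 + 10^+0.39) = 0.01788
DIC = [CO2*]/α₀ = 4.409×10^-4 / 0.01788 = 24.66 mmol/kg
[CO3²⁻] = α₂·DIC; α₂ = 0.04388, so [CO3²⁻] = 0.04388 × 24.66 = 1.08 mmol/kg

[CO3²⁻] = 1.08 mmol/kg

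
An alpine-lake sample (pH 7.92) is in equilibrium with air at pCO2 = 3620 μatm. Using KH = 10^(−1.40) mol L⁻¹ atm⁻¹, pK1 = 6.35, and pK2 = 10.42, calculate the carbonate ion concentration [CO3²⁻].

[CO3²⁻] = 16.9 μmol/L

[CO2*] = KH · pCO2 = 10^(−1.40) × 3620×10^-6 = 1.441×10^-4 mol/L
α₀ = 1/(1 + K1/[H⁺] + K1K2/[H⁺]²) = 1/(1 + 10^+1.57 + 10^-0.93) = 0.02613
DIC = [CO2*]/α₀ = 1.441×10^-4 / 0.02613 = 5.515 mmol/L
[CO3²⁻] = α₂·DIC; α₂ = 0.003070, so [CO3²⁻] = 0.003070 × 5.515 = 0.0169 mmol/L = 16.9 μmol/L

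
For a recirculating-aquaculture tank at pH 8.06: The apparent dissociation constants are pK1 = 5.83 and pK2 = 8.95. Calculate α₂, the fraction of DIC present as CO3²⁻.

α₂ = 0.114

α₂ = 1 / (1 + [H⁺]/K2 + [H⁺]²/(K1K2)) = 1 / (1 + 10^+0.89 + 10^-1.34)
   = 1 / (1 + 7.7625 + 0.045709) = 1/8.8082 = 0.1135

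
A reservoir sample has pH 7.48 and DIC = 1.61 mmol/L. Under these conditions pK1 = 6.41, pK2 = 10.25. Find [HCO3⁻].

α₁ = 1 / (1 + [H⁺]/K1 + K2/[H⁺]) = 1 / (1 + 10^-1.07 + 10^-2.77)
   = 1 / (1 + 0.085114 + 0.0016982) = 1/1.0868 = 0.9201
[HCO3⁻] = α₁ × DIC = 0.9201 × 1.61 = 1.48 mmol/L

[HCO3⁻] = 1.48 mmol/L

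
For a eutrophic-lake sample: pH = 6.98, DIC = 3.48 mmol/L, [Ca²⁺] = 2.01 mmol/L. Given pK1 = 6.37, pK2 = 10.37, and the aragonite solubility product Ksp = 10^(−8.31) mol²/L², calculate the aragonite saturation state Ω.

α₂ = 1 / (1 + [H⁺]/K2 + [H⁺]²/(K1K2)) = 1 / (1 + 10^+3.39 + 10^+2.78)
   = 1 / (1 + 2454.7 + 602.56) = 1/3058.3 = 0.0003270
[CO3²⁻] = α₂ × DIC = 0.0003270 × 3.48 = 0.001138 mmol/L = 1.138 μmol/L
Ksp = 10^(−8.31) = 4.898×10^-9
Ω = [Ca²⁺][CO3²⁻]/Ksp = (2.01×10^-3)(1.138×10^-6) / 4.898×10^-9 = 0.467

Ω = 0.467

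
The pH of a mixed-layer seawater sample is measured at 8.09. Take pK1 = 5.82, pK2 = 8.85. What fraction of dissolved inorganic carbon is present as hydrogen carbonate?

α₁ = 1 / (1 + [H⁺]/K1 + K2/[H⁺]) = 1 / (1 + 10^-2.27 + 10^-0.76)
   = 1 / (1 + 0.0053703 + 0.17378) = 1/1.1792 = 0.8481

α₁ = 0.848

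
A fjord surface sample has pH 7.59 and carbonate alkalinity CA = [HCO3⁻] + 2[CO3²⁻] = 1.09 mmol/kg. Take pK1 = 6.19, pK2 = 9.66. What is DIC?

CA = [HCO3⁻] + 2[CO3²⁻] = (α₁ + 2α₂)·DIC
At pH 7.59: [H⁺]/K1 = 10^-1.40 = 0.039811, K2/[H⁺] = 10^-2.07 = 0.0085114
α₁ = 1/(1 + 0.039811 + 0.0085114) = 1/1.0483 = 0.9539; α₂ = α₁·K2/[H⁺] = 0.008119
α₁ + 2α₂ = 0.9701
DIC = CA / (α₁ + 2α₂) = 1.09 / 0.9701 = 1.12 mmol/kg

DIC = 1.12 mmol/kg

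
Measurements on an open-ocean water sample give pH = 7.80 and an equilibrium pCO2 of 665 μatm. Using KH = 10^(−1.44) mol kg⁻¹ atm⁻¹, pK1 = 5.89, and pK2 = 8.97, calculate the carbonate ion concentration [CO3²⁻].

[CO2*] = KH · pCO2 = 10^(−1.44) × 665×10^-6 = 2.414×10^-5 mol/kg
α₀ = 1/(1 + K1/[H⁺] + K1K2/[H⁺]²) = 1/(1 + 10^+1.91 + 10^+0.74) = 0.01139
DIC = [CO2*]/α₀ = 2.414×10^-5 / 0.01139 = 2.119 mmol/kg
[CO3²⁻] = α₂·DIC; α₂ = 0.06261, so [CO3²⁻] = 0.06261 × 2.119 = 0.133 mmol/kg

[CO3²⁻] = 0.133 mmol/kg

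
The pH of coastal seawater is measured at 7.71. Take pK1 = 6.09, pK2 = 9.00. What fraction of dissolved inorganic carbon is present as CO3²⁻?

α₂ = 0.0477

α₂ = 1 / (1 + [H⁺]/K2 + [H⁺]²/(K1K2)) = 1 / (1 + 10^+1.29 + 10^-0.33)
   = 1 / (1 + 19.498 + 0.46774) = 1/20.966 = 0.04770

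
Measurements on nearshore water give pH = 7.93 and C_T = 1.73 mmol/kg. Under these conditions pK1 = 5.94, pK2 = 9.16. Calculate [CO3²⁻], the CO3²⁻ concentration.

[CO3²⁻] = 0.0953 mmol/kg

α₂ = 1 / (1 + [H⁺]/K2 + [H⁺]²/(K1K2)) = 1 / (1 + 10^+1.23 + 10^-0.76)
   = 1 / (1 + 16.982 + 0.17378) = 1/18.156 = 0.05508
[CO3²⁻] = α₂ × DIC = 0.05508 × 1.73 = 0.0953 mmol/kg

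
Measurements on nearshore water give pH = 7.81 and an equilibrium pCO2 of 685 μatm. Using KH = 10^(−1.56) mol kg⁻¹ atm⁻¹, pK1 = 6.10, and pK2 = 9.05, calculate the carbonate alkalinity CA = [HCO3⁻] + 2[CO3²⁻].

[CO2*] = KH · pCO2 = 10^(−1.56) × 685×10^-6 = 1.887×10^-5 mol/kg
α₀ = 1/(1 + K1/[H⁺] + K1K2/[H⁺]²) = 1/(1 + 10^+1.71 + 10^+0.47) = 0.01810
DIC = [CO2*]/α₀ = 1.887×10^-5 / 0.01810 = 1.042 mmol/kg
CA = (α₁ + 2α₂)·DIC = (0.9285 + 2×0.05343) × 1.042 = 1.08 mmol/kg

CA = 1.08 mmol/kg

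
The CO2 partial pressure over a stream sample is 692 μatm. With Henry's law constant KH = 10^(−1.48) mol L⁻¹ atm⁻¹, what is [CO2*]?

KH = 10^(−1.48) = 3.311×10^-2 mol L⁻¹ atm⁻¹
[CO2*] = KH · pCO2 = 3.311×10^-2 × 692×10^-6 atm = 2.29×10^-5 mol/L

[CO2*] = 22.9 μmol/L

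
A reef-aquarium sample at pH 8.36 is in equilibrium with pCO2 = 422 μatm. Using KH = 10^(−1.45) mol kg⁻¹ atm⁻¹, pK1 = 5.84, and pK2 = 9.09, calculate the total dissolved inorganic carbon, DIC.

[CO2*] = KH · pCO2 = 10^(−1.45) × 422×10^-6 = 1.497×10^-5 mol/kg
α₀ = 1/(1 + K1/[H⁺] + K1K2/[H⁺]²) = 1/(1 + 10^+2.52 + 10^+1.79) = 0.002539
DIC = [CO2*]/α₀ = 1.497×10^-5 / 0.002539 = 5.90 mmol/kg

DIC = 5.90 mmol/kg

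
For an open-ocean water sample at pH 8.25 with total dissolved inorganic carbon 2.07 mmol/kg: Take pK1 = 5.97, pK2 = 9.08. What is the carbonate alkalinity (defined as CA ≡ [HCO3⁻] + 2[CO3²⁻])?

CA = 2.33 mmol/kg

CA = [HCO3⁻] + 2[CO3²⁻] = (α₁ + 2α₂)·DIC
At pH 8.25: [H⁺]/K1 = 10^-2.28 = 0.0052481, K2/[H⁺] = 10^-0.83 = 0.14791
α₁ = 1/(1 + 0.0052481 + 0.14791) = 1/1.1532 = 0.8672; α₂ = α₁·K2/[H⁺] = 0.1283
α₁ + 2α₂ = 1.1237
CA = 1.1237 × 2.07 = 2.33 mmol/kg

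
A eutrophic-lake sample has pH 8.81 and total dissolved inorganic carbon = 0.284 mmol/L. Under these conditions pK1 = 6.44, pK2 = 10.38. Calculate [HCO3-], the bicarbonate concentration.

α₁ = 1 / (1 + [H⁺]/K1 + K2/[H⁺]) = 1 / (1 + 10^-2.37 + 10^-1.57)
   = 1 / (1 + 0.0042658 + 0.026915) = 1/1.0312 = 0.9698
[HCO3⁻] = α₁ × DIC = 0.9698 × 0.284 = 0.275 mmol/L

[HCO3⁻] = 0.275 mmol/L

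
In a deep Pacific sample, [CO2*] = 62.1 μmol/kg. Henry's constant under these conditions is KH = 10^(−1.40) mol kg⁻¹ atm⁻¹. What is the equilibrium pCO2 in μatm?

KH = 10^(−1.40) = 3.981×10^-2 mol kg⁻¹ atm⁻¹
pCO2 = [CO2*]/KH = 62.1×10^-6 / 3.981×10^-2 = 1.56×10^-3 atm = 1560 μatm

pCO2 = 1560 μatm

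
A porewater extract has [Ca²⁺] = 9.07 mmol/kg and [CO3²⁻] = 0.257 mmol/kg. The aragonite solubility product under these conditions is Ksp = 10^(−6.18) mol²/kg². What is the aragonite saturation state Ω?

Ksp = 10^(−6.18) = 6.607×10^-7
Ω = [Ca²⁺][CO3²⁻]/Ksp = (9.07×10^-3)(0.257×10^-3) / 6.607×10^-7 = 3.53

Ω = 3.53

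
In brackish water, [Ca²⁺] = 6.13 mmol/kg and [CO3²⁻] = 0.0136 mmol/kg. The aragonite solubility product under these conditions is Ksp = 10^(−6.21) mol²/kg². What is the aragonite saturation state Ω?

Ksp = 10^(−6.21) = 6.166×10^-7
Ω = [Ca²⁺][CO3²⁻]/Ksp = (6.13×10^-3)(0.0136×10^-3) / 6.166×10^-7 = 0.135

Ω = 0.135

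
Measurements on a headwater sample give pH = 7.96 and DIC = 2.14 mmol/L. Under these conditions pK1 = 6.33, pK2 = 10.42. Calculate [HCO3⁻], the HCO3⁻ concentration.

α₁ = 1 / (1 + [H⁺]/K1 + K2/[H⁺]) = 1 / (1 + 10^-1.63 + 10^-2.46)
   = 1 / (1 + 0.023442 + 0.0034674) = 1/1.0269 = 0.9738
[HCO3⁻] = α₁ × DIC = 0.9738 × 2.14 = 2.08 mmol/L

[HCO3⁻] = 2.08 mmol/L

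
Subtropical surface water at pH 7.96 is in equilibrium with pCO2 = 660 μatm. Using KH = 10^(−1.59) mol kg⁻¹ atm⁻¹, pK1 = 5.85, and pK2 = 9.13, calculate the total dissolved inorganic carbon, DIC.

[CO2*] = KH · pCO2 = 10^(−1.59) × 660×10^-6 = 1.696×10^-5 mol/kg
α₀ = 1/(1 + K1/[H⁺] + K1K2/[H⁺]²) = 1/(1 + 10^+2.11 + 10^+0.94) = 0.007218
DIC = [CO2*]/α₀ = 1.696×10^-5 / 0.007218 = 2.35 mmol/kg

DIC = 2.35 mmol/kg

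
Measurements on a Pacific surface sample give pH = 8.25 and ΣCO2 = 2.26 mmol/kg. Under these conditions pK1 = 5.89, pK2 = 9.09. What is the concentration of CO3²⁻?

α₂ = 1 / (1 + [H⁺]/K2 + [H⁺]²/(K1K2)) = 1 / (1 + 10^+0.84 + 10^-1.52)
   = 1 / (1 + 6.9183 + 0.030200) = 1/7.9485 = 0.1258
[CO3²⁻] = α₂ × DIC = 0.1258 × 2.26 = 0.284 mmol/kg

[CO3²⁻] = 0.284 mmol/kg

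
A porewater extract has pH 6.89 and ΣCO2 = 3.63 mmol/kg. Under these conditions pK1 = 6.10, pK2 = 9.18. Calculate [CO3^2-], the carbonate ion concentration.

α₂ = 1 / (1 + [H⁺]/K2 + [H⁺]²/(K1K2)) = 1 / (1 + 10^+2.29 + 10^+1.50)
   = 1 / (1 + 194.98 + 31.623) = 1/227.61 = 0.004394
[CO3²⁻] = α₂ × DIC = 0.004394 × 3.63 = 0.0159 mmol/kg = 15.9 μmol/kg

[CO3²⁻] = 15.9 μmol/kg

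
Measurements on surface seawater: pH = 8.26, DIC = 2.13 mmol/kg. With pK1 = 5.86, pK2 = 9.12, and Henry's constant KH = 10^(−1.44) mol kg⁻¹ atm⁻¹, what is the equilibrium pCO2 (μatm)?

α₀ = 1 / (1 + K1/[H⁺] + K1K2/[H⁺]²) = 1 / (1 + 10^+2.40 + 10^+1.54)
   = 1 / (1 + 251.19 + 34.674) = 1/286.86 = 0.003486
[CO2*] = α₀ × DIC = 0.003486 × 2.13 = 0.007425 mmol/kg = 7.425 μmol/kg
pCO2 = [CO2*]/KH = 7.425×10^-6 / 3.631×10^-2 = 205 μatm

pCO2 = 205 μatm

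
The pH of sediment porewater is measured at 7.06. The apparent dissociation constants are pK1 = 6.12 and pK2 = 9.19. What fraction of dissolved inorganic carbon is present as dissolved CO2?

α₀ = 0.102

α₀ = 1 / (1 + K1/[H⁺] + K1K2/[H⁺]²) = 1 / (1 + 10^+0.94 + 10^-1.19)
   = 1 / (1 + 8.7096 + 0.064565) = 1/9.7742 = 0.1023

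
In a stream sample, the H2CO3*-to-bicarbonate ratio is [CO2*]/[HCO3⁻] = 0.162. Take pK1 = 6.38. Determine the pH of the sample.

pH = 7.17

From K1 = [H⁺][HCO3⁻]/[CO2*]:  pH = pK1 − log₁₀([CO2*]/[HCO3⁻])
log₁₀(0.162) = -0.790
pH = 6.38 − (-0.790) = 7.17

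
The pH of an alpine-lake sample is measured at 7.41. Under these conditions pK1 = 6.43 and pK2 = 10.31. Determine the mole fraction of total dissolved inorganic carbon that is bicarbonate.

α₁ = 0.904

α₁ = 1 / (1 + [H⁺]/K1 + K2/[H⁺]) = 1 / (1 + 10^-0.98 + 10^-2.90)
   = 1 / (1 + 0.10471 + 0.0012589) = 1/1.1060 = 0.9042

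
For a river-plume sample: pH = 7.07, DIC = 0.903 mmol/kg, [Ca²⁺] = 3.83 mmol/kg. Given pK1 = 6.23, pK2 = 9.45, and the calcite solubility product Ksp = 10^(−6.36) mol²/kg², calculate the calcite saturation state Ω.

α₂ = 1 / (1 + [H⁺]/K2 + [H⁺]²/(K1K2)) = 1 / (1 + 10^+2.38 + 10^+1.54)
   = 1 / (1 + 239.88 + 34.674) = 1/275.56 = 0.003629
[CO3²⁻] = α₂ × DIC = 0.003629 × 0.903 = 0.003277 mmol/kg = 3.277 μmol/kg
Ksp = 10^(−6.36) = 4.365×10^-7
Ω = [Ca²⁺][CO3²⁻]/Ksp = (3.83×10^-3)(3.277×10^-6) / 4.365×10^-7 = 0.0288

Ω = 0.0288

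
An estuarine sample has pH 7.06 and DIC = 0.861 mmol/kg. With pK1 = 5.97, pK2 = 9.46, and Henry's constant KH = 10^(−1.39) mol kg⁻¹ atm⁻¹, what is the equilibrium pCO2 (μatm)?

α₀ = 1 / (1 + K1/[H⁺] + K1K2/[H⁺]²) = 1 / (1 + 10^+1.09 + 10^-1.31)
   = 1 / (1 + 12.303 + 0.048978) = 1/13.352 = 0.07490
[CO2*] = α₀ × DIC = 0.07490 × 0.861 = 0.06449 mmol/kg
pCO2 = [CO2*]/KH = 6.449×10^-5 / 4.074×10^-2 = 1580 μatm

pCO2 = 1580 μatm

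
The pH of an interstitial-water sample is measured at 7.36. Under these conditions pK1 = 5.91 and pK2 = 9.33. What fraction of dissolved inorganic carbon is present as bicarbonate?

α₁ = 1 / (1 + [H⁺]/K1 + K2/[H⁺]) = 1 / (1 + 10^-1.45 + 10^-1.97)
   = 1 / (1 + 0.035481 + 0.010715) = 1/1.0462 = 0.9558

α₁ = 0.956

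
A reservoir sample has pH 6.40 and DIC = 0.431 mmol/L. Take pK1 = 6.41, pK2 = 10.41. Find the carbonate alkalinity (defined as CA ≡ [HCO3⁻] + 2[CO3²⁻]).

CA = [HCO3⁻] + 2[CO3²⁻] = (α₁ + 2α₂)·DIC
At pH 6.40: [H⁺]/K1 = 10^0.01 = 1.0233, K2/[H⁺] = 10^-4.01 = 9.7724×10^-5
α₁ = 1/(1 + 1.0233 + 9.7724×10^-5) = 1/2.0234 = 0.4942; α₂ = α₁·K2/[H⁺] = 4.830×10^-5
α₁ + 2α₂ = 0.4943
CA = 0.4943 × 0.431 = 0.213 mmol/L

CA = 0.213 mmol/L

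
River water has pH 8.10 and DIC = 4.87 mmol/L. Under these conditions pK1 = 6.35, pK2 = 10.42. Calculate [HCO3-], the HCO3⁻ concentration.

α₁ = 1 / (1 + [H⁺]/K1 + K2/[H⁺]) = 1 / (1 + 10^-1.75 + 10^-2.32)
   = 1 / (1 + 0.017783 + 0.0047863) = 1/1.0226 = 0.9779
[HCO3⁻] = α₁ × DIC = 0.9779 × 4.87 = 4.76 mmol/L

[HCO3⁻] = 4.76 mmol/L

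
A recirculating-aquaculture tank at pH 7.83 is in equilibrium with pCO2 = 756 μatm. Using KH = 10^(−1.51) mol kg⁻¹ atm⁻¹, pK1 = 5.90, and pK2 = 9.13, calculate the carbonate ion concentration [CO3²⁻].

[CO2*] = KH · pCO2 = 10^(−1.51) × 756×10^-6 = 2.336×10^-5 mol/kg
α₀ = 1/(1 + K1/[H⁺] + K1K2/[H⁺]²) = 1/(1 + 10^+1.93 + 10^+0.63) = 0.01106
DIC = [CO2*]/α₀ = 2.336×10^-5 / 0.01106 = 2.112 mmol/kg
[CO3²⁻] = α₂·DIC; α₂ = 0.04720, so [CO3²⁻] = 0.04720 × 2.112 = 0.0997 mmol/kg

[CO3²⁻] = 0.0997 mmol/kg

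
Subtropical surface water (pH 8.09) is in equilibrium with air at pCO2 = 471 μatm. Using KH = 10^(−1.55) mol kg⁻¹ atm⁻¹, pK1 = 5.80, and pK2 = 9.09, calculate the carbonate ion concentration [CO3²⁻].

[CO2*] = KH · pCO2 = 10^(−1.55) × 471×10^-6 = 1.327×10^-5 mol/kg
α₀ = 1/(1 + K1/[H⁺] + K1K2/[H⁺]²) = 1/(1 + 10^+2.29 + 10^+1.29) = 0.004641
DIC = [CO2*]/α₀ = 1.327×10^-5 / 0.004641 = 2.860 mmol/kg
[CO3²⁻] = α₂·DIC; α₂ = 0.09049, so [CO3²⁻] = 0.09049 × 2.860 = 0.259 mmol/kg

[CO3²⁻] = 0.259 mmol/kg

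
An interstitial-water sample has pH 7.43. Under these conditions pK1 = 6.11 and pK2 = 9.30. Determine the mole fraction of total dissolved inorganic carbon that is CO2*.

α₀ = 1 / (1 + K1/[H⁺] + K1K2/[H⁺]²) = 1 / (1 + 10^+1.32 + 10^-0.55)
   = 1 / (1 + 20.893 + 0.28184) = 1/22.175 = 0.04510

α₀ = 0.0451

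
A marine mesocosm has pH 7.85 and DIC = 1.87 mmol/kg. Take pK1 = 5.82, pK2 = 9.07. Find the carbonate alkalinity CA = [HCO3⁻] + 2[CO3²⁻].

CA = [HCO3⁻] + 2[CO3²⁻] = (α₁ + 2α₂)·DIC
At pH 7.85: [H⁺]/K1 = 10^-2.03 = 0.0093325, K2/[H⁺] = 10^-1.22 = 0.060256
α₁ = 1/(1 + 0.0093325 + 0.060256) = 1/1.0696 = 0.9349; α₂ = α₁·K2/[H⁺] = 0.05634
α₁ + 2α₂ = 1.0476
CA = 1.0476 × 1.87 = 1.96 mmol/kg

CA = 1.96 mmol/kg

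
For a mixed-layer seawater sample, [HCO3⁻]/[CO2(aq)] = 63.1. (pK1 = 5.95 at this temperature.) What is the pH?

pH = 7.75

From K1 = [H⁺][HCO3⁻]/[CO2(aq)]:  pH = pK1 + log₁₀([HCO3⁻]/[CO2(aq)])
log₁₀(63.1) = +1.800
pH = 5.95 + (+1.800) = 7.75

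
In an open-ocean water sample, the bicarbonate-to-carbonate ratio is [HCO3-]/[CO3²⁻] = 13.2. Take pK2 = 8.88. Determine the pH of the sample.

pH = 7.76

From K2 = [H⁺][CO3²⁻]/[HCO3-]:  pH = pK2 − log₁₀([HCO3-]/[CO3²⁻])
log₁₀(13.2) = +1.121
pH = 8.88 − (+1.121) = 7.76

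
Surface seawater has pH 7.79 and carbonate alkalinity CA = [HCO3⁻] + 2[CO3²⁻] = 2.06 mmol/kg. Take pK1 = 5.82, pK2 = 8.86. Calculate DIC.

CA = [HCO3⁻] + 2[CO3²⁻] = (α₁ + 2α₂)·DIC
At pH 7.79: [H⁺]/K1 = 10^-1.97 = 0.010715, K2/[H⁺] = 10^-1.07 = 0.085114
α₁ = 1/(1 + 0.010715 + 0.085114) = 1/1.0958 = 0.9126; α₂ = α₁·K2/[H⁺] = 0.07767
α₁ + 2α₂ = 1.0679
DIC = CA / (α₁ + 2α₂) = 2.06 / 1.0679 = 1.93 mmol/kg

DIC = 1.93 mmol/kg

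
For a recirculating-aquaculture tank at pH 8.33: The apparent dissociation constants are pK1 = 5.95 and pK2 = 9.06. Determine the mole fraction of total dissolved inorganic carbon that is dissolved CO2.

α₀ = 0.00350

α₀ = 1 / (1 + K1/[H⁺] + K1K2/[H⁺]²) = 1 / (1 + 10^+2.38 + 10^+1.65)
   = 1 / (1 + 239.88 + 44.668) = 1/285.55 = 0.003502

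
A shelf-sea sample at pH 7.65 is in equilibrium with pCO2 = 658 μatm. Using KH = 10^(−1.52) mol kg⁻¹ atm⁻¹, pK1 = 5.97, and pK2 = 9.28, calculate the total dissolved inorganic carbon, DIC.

[CO2*] = KH · pCO2 = 10^(−1.52) × 658×10^-6 = 1.987×10^-5 mol/kg
α₀ = 1/(1 + K1/[H⁺] + K1K2/[H⁺]²) = 1/(1 + 10^+1.68 + 10^+0.05) = 0.02001
DIC = [CO2*]/α₀ = 1.987×10^-5 / 0.02001 = 0.993 mmol/kg

DIC = 0.993 mmol/kg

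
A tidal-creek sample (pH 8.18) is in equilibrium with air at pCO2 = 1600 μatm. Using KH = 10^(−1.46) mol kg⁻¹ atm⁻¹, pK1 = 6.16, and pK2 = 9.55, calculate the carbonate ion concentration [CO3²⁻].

[CO2*] = KH · pCO2 = 10^(−1.46) × 1600×10^-6 = 5.548×10^-5 mol/kg
α₀ = 1/(1 + K1/[H⁺] + K1K2/[H⁺]²) = 1/(1 + 10^+2.02 + 10^+0.65) = 0.009076
DIC = [CO2*]/α₀ = 5.548×10^-5 / 0.009076 = 6.113 mmol/kg
[CO3²⁻] = α₂·DIC; α₂ = 0.04054, so [CO3²⁻] = 0.04054 × 6.113 = 0.248 mmol/kg

[CO3²⁻] = 0.248 mmol/kg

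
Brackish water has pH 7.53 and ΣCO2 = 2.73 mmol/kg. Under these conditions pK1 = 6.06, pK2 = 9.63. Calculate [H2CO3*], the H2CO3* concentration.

α₀ = 1 / (1 + K1/[H⁺] + K1K2/[H⁺]²) = 1 / (1 + 10^+1.47 + 10^-0.63)
   = 1 / (1 + 29.512 + 0.23442) = 1/30.747 = 0.03252
[CO2*] = α₀ × DIC = 0.03252 × 2.73 = 0.0888 mmol/kg

[CO2*] = 0.0888 mmol/kg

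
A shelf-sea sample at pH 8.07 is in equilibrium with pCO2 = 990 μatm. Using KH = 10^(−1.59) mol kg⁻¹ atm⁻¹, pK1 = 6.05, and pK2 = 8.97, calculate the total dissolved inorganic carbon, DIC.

[CO2*] = KH · pCO2 = 10^(−1.59) × 990×10^-6 = 2.545×10^-5 mol/kg
α₀ = 1/(1 + K1/[H⁺] + K1K2/[H⁺]²) = 1/(1 + 10^+2.02 + 10^+1.12) = 0.008411
DIC = [CO2*]/α₀ = 2.545×10^-5 / 0.008411 = 3.03 mmol/kg

DIC = 3.03 mmol/kg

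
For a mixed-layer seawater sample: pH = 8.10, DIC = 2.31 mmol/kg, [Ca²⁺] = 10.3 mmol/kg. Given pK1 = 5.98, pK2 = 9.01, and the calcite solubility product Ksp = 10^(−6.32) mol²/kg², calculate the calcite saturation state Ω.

Ω = 5.41

α₂ = 1 / (1 + [H⁺]/K2 + [H⁺]²/(K1K2)) = 1 / (1 + 10^+0.91 + 10^-1.21)
   = 1 / (1 + 8.1283 + 0.061660) = 1/9.1900 = 0.1088
[CO3²⁻] = α₂ × DIC = 0.1088 × 2.31 = 0.2514 mmol/kg
Ksp = 10^(−6.32) = 4.786×10^-7
Ω = [Ca²⁺][CO3²⁻]/Ksp = (10.3×10^-3)(2.514×10^-4) / 4.786×10^-7 = 5.41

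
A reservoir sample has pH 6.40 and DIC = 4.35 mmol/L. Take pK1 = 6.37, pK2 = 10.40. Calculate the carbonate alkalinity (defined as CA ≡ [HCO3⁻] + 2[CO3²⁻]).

CA = 2.25 mmol/L

CA = [HCO3⁻] + 2[CO3²⁻] = (α₁ + 2α₂)·DIC
At pH 6.40: [H⁺]/K1 = 10^-0.03 = 0.93325, K2/[H⁺] = 10^-4.00 = 0.00010000
α₁ = 1/(1 + 0.93325 + 0.00010000) = 1/1.9334 = 0.5172; α₂ = α₁·K2/[H⁺] = 5.172×10^-5
α₁ + 2α₂ = 0.5173
CA = 0.5173 × 4.35 = 2.25 mmol/L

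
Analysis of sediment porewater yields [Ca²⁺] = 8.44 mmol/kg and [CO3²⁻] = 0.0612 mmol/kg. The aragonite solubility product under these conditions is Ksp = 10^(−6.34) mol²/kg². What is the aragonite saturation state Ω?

Ω = 1.13

Ksp = 10^(−6.34) = 4.571×10^-7
Ω = [Ca²⁺][CO3²⁻]/Ksp = (8.44×10^-3)(0.0612×10^-3) / 4.571×10^-7 = 1.13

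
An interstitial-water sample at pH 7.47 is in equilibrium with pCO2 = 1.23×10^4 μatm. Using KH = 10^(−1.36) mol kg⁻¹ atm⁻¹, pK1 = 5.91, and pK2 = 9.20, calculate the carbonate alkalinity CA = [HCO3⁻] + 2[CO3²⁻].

CA = 20.2 mmol/kg

[CO2*] = KH · pCO2 = 10^(−1.36) × 1.23×10^4×10^-6 = 5.369×10^-4 mol/kg
α₀ = 1/(1 + K1/[H⁺] + K1K2/[H⁺]²) = 1/(1 + 10^+1.56 + 10^-0.17) = 0.02633
DIC = [CO2*]/α₀ = 5.369×10^-4 / 0.02633 = 20.39 mmol/kg
CA = (α₁ + 2α₂)·DIC = (0.9559 + 2×0.01780) × 20.39 = 20.2 mmol/kg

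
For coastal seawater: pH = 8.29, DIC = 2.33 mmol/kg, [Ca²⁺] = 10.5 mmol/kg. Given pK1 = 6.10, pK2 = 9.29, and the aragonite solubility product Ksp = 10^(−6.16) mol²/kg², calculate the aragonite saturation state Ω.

Ω = 3.20

α₂ = 1 / (1 + [H⁺]/K2 + [H⁺]²/(K1K2)) = 1 / (1 + 10^+1.00 + 10^-1.19)
   = 1 / (1 + 10.000 + 0.064565) = 1/11.065 = 0.09038
[CO3²⁻] = α₂ × DIC = 0.09038 × 2.33 = 0.2106 mmol/kg
Ksp = 10^(−6.16) = 6.918×10^-7
Ω = [Ca²⁺][CO3²⁻]/Ksp = (10.5×10^-3)(2.106×10^-4) / 6.918×10^-7 = 3.20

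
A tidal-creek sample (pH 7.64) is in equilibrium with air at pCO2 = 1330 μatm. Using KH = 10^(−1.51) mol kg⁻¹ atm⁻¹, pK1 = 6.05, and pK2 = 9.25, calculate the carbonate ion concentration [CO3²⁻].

[CO2*] = KH · pCO2 = 10^(−1.51) × 1330×10^-6 = 4.110×10^-5 mol/kg
α₀ = 1/(1 + K1/[H⁺] + K1K2/[H⁺]²) = 1/(1 + 10^+1.59 + 10^-0.02) = 0.02447
DIC = [CO2*]/α₀ = 4.110×10^-5 / 0.02447 = 1.679 mmol/kg
[CO3²⁻] = α₂·DIC; α₂ = 0.02337, so [CO3²⁻] = 0.02337 × 1.679 = 0.0393 mmol/kg

[CO3²⁻] = 0.0393 mmol/kg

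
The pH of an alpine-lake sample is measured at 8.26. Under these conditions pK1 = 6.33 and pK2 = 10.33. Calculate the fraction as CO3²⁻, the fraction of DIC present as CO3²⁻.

α₂ = 0.00834

α₂ = 1 / (1 + [H⁺]/K2 + [H⁺]²/(K1K2)) = 1 / (1 + 10^+2.07 + 10^+0.14)
   = 1 / (1 + 117.49 + 1.3804) = 1/119.87 = 0.008342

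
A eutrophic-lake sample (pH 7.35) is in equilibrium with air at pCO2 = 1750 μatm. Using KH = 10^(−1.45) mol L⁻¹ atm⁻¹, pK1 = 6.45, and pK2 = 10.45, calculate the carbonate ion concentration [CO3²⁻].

[CO2*] = KH · pCO2 = 10^(−1.45) × 1750×10^-6 = 6.209×10^-5 mol/L
α₀ = 1/(1 + K1/[H⁺] + K1K2/[H⁺]²) = 1/(1 + 10^+0.90 + 10^-2.20) = 0.1117
DIC = [CO2*]/α₀ = 6.209×10^-5 / 0.1117 = 0.5557 mmol/L
[CO3²⁻] = α₂·DIC; α₂ = 0.0007050, so [CO3²⁻] = 0.0007050 × 0.5557 = 0.000392 mmol/L = 0.392 μmol/L

[CO3²⁻] = 0.392 μmol/L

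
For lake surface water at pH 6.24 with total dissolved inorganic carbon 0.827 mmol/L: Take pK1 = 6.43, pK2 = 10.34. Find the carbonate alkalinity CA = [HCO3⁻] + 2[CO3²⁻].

CA = 0.325 mmol/L

CA = [HCO3⁻] + 2[CO3²⁻] = (α₁ + 2α₂)·DIC
At pH 6.24: [H⁺]/K1 = 10^0.19 = 1.5488, K2/[H⁺] = 10^-4.10 = 7.9433×10^-5
α₁ = 1/(1 + 1.5488 + 7.9433×10^-5) = 1/2.5489 = 0.3923; α₂ = α₁·K2/[H⁺] = 3.116×10^-5
α₁ + 2α₂ = 0.3924
CA = 0.3924 × 0.827 = 0.325 mmol/L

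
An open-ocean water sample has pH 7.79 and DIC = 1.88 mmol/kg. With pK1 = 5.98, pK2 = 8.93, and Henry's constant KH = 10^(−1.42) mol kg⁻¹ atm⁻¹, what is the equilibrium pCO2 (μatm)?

pCO2 = 704 μatm

α₀ = 1 / (1 + K1/[H⁺] + K1K2/[H⁺]²) = 1 / (1 + 10^+1.81 + 10^+0.67)
   = 1 / (1 + 64.565 + 4.6774) = 1/70.243 = 0.01424
[CO2*] = α₀ × DIC = 0.01424 × 1.88 = 0.02676 mmol/kg
pCO2 = [CO2*]/KH = 2.676×10^-5 / 3.802×10^-2 = 704 μatm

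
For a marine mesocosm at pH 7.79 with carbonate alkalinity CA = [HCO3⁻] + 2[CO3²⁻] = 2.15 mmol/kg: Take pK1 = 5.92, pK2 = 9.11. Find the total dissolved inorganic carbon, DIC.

CA = [HCO3⁻] + 2[CO3²⁻] = (α₁ + 2α₂)·DIC
At pH 7.79: [H⁺]/K1 = 10^-1.87 = 0.013490, K2/[H⁺] = 10^-1.32 = 0.047863
α₁ = 1/(1 + 0.013490 + 0.047863) = 1/1.0614 = 0.9422; α₂ = α₁·K2/[H⁺] = 0.04510
α₁ + 2α₂ = 1.0324
DIC = CA / (α₁ + 2α₂) = 2.15 / 1.0324 = 2.08 mmol/kg

DIC = 2.08 mmol/kg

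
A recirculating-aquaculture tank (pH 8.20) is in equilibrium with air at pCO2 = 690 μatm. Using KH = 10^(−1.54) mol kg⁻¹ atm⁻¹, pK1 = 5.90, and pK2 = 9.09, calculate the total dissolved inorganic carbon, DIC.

[CO2*] = KH · pCO2 = 10^(−1.54) × 690×10^-6 = 1.990×10^-5 mol/kg
α₀ = 1/(1 + K1/[H⁺] + K1K2/[H⁺]²) = 1/(1 + 10^+2.30 + 10^+1.41) = 0.004420
DIC = [CO2*]/α₀ = 1.990×10^-5 / 0.004420 = 4.50 mmol/kg

DIC = 4.50 mmol/kg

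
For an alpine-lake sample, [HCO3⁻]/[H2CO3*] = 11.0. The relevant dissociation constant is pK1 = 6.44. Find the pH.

pH = 7.48

From K1 = [H⁺][HCO3⁻]/[H2CO3*]:  pH = pK1 + log₁₀([HCO3⁻]/[H2CO3*])
log₁₀(11.0) = +1.041
pH = 6.44 + (+1.041) = 7.48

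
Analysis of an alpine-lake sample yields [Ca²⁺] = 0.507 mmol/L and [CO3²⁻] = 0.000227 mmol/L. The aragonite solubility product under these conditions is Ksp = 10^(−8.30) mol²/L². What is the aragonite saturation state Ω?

Ω = 0.0230

Ksp = 10^(−8.30) = 5.012×10^-9
Ω = [Ca²⁺][CO3²⁻]/Ksp = (0.507×10^-3)(0.000227×10^-3) / 5.012×10^-9 = 0.0230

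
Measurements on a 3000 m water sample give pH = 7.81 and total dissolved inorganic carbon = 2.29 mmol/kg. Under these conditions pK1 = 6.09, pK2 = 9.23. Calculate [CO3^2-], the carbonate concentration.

α₂ = 1 / (1 + [H⁺]/K2 + [H⁺]²/(K1K2)) = 1 / (1 + 10^+1.42 + 10^-0.30)
   = 1 / (1 + 26.303 + 0.50119) = 1/27.804 = 0.03597
[CO3²⁻] = α₂ × DIC = 0.03597 × 2.29 = 0.0824 mmol/kg

[CO3²⁻] = 0.0824 mmol/kg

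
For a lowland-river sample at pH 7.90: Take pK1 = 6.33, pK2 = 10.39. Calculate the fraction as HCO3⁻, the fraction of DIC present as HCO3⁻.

α₁ = 1 / (1 + [H⁺]/K1 + K2/[H⁺]) = 1 / (1 + 10^-1.57 + 10^-2.49)
   = 1 / (1 + 0.026915 + 0.0032359) = 1/1.0302 = 0.9707

α₁ = 0.971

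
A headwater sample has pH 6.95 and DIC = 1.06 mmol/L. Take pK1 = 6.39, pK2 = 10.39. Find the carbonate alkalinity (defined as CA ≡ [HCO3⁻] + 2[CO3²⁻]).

CA = [HCO3⁻] + 2[CO3²⁻] = (α₁ + 2α₂)·DIC
At pH 6.95: [H⁺]/K1 = 10^-0.56 = 0.27542, K2/[H⁺] = 10^-3.44 = 0.00036308
α₁ = 1/(1 + 0.27542 + 0.00036308) = 1/1.2758 = 0.7838; α₂ = α₁·K2/[H⁺] = 0.0002846
α₁ + 2α₂ = 0.7844
CA = 0.7844 × 1.06 = 0.831 mmol/L

CA = 0.831 mmol/L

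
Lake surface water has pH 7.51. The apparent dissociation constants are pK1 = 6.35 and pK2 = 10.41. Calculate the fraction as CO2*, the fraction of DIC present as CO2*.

α₀ = 0.0646

α₀ = 1 / (1 + K1/[H⁺] + K1K2/[H⁺]²) = 1 / (1 + 10^+1.16 + 10^-1.74)
   = 1 / (1 + 14.454 + 0.018197) = 1/15.473 = 0.06463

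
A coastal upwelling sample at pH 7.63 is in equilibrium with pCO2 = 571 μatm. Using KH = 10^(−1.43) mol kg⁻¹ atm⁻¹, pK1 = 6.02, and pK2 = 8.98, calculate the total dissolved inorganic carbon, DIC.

[CO2*] = KH · pCO2 = 10^(−1.43) × 571×10^-6 = 2.121×10^-5 mol/kg
α₀ = 1/(1 + K1/[H⁺] + K1K2/[H⁺]²) = 1/(1 + 10^+1.61 + 10^+0.26) = 0.02296
DIC = [CO2*]/α₀ = 2.121×10^-5 / 0.02296 = 0.924 mmol/kg

DIC = 0.924 mmol/kg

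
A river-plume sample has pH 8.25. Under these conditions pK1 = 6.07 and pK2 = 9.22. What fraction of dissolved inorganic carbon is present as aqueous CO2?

α₀ = 0.00593

α₀ = 1 / (1 + K1/[H⁺] + K1K2/[H⁺]²) = 1 / (1 + 10^+2.18 + 10^+1.21)
   = 1 / (1 + 151.36 + 16.218) = 1/168.57 = 0.005932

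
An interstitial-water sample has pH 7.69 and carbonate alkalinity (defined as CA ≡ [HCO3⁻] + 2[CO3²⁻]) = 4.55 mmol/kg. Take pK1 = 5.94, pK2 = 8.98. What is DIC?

CA = [HCO3⁻] + 2[CO3²⁻] = (α₁ + 2α₂)·DIC
At pH 7.69: [H⁺]/K1 = 10^-1.75 = 0.017783, K2/[H⁺] = 10^-1.29 = 0.051286
α₁ = 1/(1 + 0.017783 + 0.051286) = 1/1.0691 = 0.9354; α₂ = α₁·K2/[H⁺] = 0.04797
α₁ + 2α₂ = 1.0313
DIC = CA / (α₁ + 2α₂) = 4.55 / 1.0313 = 4.41 mmol/kg

DIC = 4.41 mmol/kg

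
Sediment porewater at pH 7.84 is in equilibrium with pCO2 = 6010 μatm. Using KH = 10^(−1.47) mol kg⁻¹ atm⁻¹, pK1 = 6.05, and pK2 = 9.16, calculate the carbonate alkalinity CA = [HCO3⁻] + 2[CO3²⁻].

CA = 13.8 mmol/kg

[CO2*] = KH · pCO2 = 10^(−1.47) × 6010×10^-6 = 2.036×10^-4 mol/kg
α₀ = 1/(1 + K1/[H⁺] + K1K2/[H⁺]²) = 1/(1 + 10^+1.79 + 10^+0.47) = 0.01524
DIC = [CO2*]/α₀ = 2.036×10^-4 / 0.01524 = 13.36 mmol/kg
CA = (α₁ + 2α₂)·DIC = (0.9398 + 2×0.04498) × 13.36 = 13.8 mmol/kg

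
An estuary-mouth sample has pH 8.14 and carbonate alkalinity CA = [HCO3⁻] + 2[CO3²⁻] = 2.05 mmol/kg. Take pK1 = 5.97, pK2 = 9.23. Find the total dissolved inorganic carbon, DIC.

CA = [HCO3⁻] + 2[CO3²⁻] = (α₁ + 2α₂)·DIC
At pH 8.14: [H⁺]/K1 = 10^-2.17 = 0.0067608, K2/[H⁺] = 10^-1.09 = 0.081283
α₁ = 1/(1 + 0.0067608 + 0.081283) = 1/1.0880 = 0.9191; α₂ = α₁·K2/[H⁺] = 0.07471
α₁ + 2α₂ = 1.0685
DIC = CA / (α₁ + 2α₂) = 2.05 / 1.0685 = 1.92 mmol/kg

DIC = 1.92 mmol/kg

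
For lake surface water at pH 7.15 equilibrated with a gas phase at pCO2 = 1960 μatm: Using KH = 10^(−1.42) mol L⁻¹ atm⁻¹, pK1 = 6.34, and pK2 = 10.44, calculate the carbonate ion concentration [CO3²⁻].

[CO3²⁻] = 0.247 μmol/L

[CO2*] = KH · pCO2 = 10^(−1.42) × 1960×10^-6 = 7.452×10^-5 mol/L
α₀ = 1/(1 + K1/[H⁺] + K1K2/[H⁺]²) = 1/(1 + 10^+0.81 + 10^-2.48) = 0.1341
DIC = [CO2*]/α₀ = 7.452×10^-5 / 0.1341 = 0.5559 mmol/L
[CO3²⁻] = α₂·DIC; α₂ = 0.0004439, so [CO3²⁻] = 0.0004439 × 0.5559 = 0.000247 mmol/L = 0.247 μmol/L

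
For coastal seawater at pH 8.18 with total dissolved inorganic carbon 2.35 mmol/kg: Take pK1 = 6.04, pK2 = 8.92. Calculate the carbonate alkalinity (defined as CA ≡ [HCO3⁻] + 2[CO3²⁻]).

CA = [HCO3⁻] + 2[CO3²⁻] = (α₁ + 2α₂)·DIC
At pH 8.18: [H⁺]/K1 = 10^-2.14 = 0.0072444, K2/[H⁺] = 10^-0.74 = 0.18197
α₁ = 1/(1 + 0.0072444 + 0.18197) = 1/1.1892 = 0.8409; α₂ = α₁·K2/[H⁺] = 0.1530
α₁ + 2α₂ = 1.1469
CA = 1.1469 × 2.35 = 2.70 mmol/kg

CA = 2.70 mmol/kg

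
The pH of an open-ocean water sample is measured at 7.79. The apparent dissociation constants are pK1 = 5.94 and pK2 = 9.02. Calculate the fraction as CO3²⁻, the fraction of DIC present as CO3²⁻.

α₂ = 0.0549

α₂ = 1 / (1 + [H⁺]/K2 + [H⁺]²/(K1K2)) = 1 / (1 + 10^+1.23 + 10^-0.62)
   = 1 / (1 + 16.982 + 0.23988) = 1/18.222 = 0.05488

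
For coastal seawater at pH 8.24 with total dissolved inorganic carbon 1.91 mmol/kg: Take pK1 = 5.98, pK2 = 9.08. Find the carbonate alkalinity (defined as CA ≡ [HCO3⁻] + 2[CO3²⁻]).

CA = [HCO3⁻] + 2[CO3²⁻] = (α₁ + 2α₂)·DIC
At pH 8.24: [H⁺]/K1 = 10^-2.26 = 0.0054954, K2/[H⁺] = 10^-0.84 = 0.14454
α₁ = 1/(1 + 0.0054954 + 0.14454) = 1/1.1500 = 0.8695; α₂ = α₁·K2/[H⁺] = 0.1257
α₁ + 2α₂ = 1.1209
CA = 1.1209 × 1.91 = 2.14 mmol/kg

CA = 2.14 mmol/kg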